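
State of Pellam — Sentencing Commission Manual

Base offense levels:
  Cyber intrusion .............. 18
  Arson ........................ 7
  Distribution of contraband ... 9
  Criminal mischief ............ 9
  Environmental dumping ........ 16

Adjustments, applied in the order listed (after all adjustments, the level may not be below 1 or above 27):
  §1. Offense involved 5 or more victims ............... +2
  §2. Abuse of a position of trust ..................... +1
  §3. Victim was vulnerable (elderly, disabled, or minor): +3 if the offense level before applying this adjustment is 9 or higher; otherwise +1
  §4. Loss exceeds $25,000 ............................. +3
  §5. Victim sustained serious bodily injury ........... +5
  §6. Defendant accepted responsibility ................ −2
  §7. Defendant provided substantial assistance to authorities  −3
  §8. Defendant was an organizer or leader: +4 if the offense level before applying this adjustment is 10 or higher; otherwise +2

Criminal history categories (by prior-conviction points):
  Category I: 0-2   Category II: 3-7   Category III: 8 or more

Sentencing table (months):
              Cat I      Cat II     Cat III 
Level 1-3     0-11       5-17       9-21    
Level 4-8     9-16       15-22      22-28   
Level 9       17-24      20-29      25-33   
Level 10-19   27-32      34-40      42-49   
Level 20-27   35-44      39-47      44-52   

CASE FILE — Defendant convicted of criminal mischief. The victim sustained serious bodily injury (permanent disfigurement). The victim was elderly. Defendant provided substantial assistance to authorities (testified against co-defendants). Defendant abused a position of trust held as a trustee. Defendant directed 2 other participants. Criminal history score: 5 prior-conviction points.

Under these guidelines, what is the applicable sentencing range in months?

Base offense level for criminal mischief: 9.
§2 applies: 9 + 1 = 10.
§3 applies (level before this adjustment is 10 ≥ 9, so +3): 10 + 3 = 13.
§4 does not apply.
§5 applies: 13 + 5 = 18.
§6 does not apply.
§7 applies: 18 − 3 = 15.
§8 applies (level before this adjustment is 15 ≥ 10, so +4): 15 + 4 = 19.
Final offense level: 19.
Criminal history: 5 prior points → Category II (3-7).
Level 19 falls in the 10-19 band.
Grid: Level 10-19 × Category II = 34-40 months.

34-40 months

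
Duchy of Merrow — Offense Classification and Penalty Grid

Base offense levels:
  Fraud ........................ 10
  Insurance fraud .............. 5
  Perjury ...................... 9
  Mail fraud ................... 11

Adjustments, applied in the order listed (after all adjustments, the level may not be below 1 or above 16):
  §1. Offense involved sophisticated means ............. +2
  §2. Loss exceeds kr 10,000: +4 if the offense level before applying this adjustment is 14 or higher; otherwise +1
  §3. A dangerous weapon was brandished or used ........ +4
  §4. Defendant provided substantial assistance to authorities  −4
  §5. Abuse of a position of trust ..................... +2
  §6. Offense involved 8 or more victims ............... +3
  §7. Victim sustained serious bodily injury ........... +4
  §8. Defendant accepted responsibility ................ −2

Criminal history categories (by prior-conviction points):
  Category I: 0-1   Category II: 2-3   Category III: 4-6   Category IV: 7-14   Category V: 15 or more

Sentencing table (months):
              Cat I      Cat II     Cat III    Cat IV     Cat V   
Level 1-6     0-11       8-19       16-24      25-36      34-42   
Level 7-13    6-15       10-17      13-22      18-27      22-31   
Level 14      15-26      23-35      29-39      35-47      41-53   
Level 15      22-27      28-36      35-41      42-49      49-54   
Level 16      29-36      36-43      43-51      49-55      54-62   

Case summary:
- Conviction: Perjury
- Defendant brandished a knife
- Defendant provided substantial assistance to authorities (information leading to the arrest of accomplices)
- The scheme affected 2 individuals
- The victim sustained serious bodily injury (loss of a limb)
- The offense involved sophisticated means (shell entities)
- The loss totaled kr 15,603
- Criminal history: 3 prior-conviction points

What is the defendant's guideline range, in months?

Base offense level for perjury: 9.
§1 applies: 9 + 2 = 11.
§2 applies (level before this adjustment is 11 < 14, so +1): 11 + 1 = 12.
§3 applies: 12 + 4 = 16.
§4 applies: 16 − 4 = 12.
§5 does not apply.
§6 does not apply.
§7 applies: 12 + 4 = 16.
§8 does not apply.
Final offense level: 16.
Criminal history: 3 prior points → Category II (2-3).
Level 16 falls in the 16 band.
Grid: Level 16 × Category II = 36-43 months.

36-43 months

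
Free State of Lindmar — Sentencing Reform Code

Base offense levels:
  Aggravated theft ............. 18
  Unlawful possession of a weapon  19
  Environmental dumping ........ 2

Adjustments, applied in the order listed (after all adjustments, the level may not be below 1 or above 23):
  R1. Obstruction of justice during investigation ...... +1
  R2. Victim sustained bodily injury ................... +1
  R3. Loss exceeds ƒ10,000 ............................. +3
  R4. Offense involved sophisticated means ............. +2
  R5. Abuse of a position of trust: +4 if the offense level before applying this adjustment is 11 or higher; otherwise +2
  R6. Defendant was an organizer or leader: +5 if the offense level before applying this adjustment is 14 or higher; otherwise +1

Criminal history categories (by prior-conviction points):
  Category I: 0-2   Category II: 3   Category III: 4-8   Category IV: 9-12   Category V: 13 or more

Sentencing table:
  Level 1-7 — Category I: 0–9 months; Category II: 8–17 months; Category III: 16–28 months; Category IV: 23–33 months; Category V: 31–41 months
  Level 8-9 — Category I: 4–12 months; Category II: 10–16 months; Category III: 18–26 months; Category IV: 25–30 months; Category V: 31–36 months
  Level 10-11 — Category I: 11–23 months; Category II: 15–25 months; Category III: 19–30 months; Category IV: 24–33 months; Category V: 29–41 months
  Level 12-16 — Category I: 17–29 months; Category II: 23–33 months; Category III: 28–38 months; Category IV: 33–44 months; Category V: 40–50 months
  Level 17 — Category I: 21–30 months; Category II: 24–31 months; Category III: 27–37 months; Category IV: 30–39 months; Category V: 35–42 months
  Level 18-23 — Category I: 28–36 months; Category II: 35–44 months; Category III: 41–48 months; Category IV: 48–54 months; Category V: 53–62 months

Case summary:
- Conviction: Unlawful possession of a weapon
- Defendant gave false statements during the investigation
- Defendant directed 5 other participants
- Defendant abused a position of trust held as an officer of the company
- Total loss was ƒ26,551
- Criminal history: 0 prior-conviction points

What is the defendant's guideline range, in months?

Base offense level for unlawful possession of a weapon: 19.
R1 applies: 19 + 1 = 20.
R2 does not apply.
R3 applies: 20 + 3 = 23.
R4 does not apply.
R5 applies (level before this adjustment is 23 ≥ 11, so +4): 23 + 4 = 27.
R6 applies (level before this adjustment is 27 ≥ 14, so +5): 27 + 5 = 32.
Level 32 exceeds the maximum of 23; capped at 23.
Final offense level: 23.
Criminal history: 0 prior points → Category I (0-2).
Level 23 falls in the 18-23 band.
Grid: Level 18-23 × Category I = 28-36 months.

28-36 months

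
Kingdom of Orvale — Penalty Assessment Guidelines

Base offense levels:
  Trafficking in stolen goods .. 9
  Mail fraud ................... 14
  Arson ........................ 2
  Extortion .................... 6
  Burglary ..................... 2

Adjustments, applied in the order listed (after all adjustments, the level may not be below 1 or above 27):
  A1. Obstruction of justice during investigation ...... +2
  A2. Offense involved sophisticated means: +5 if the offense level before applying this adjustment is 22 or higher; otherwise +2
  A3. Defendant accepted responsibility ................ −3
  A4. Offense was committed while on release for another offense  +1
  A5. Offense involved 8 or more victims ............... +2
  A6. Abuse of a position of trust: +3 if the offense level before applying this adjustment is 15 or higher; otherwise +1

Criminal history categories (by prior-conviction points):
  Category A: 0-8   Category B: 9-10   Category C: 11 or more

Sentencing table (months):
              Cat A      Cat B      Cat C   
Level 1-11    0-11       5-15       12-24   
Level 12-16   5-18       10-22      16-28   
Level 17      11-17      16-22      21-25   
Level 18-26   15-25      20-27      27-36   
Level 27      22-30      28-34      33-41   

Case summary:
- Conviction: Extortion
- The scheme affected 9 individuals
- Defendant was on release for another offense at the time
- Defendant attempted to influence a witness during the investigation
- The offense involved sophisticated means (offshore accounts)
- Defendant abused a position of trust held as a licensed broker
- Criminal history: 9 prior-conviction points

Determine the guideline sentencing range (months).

10-22 months

Base offense level for extortion: 6.
A1 applies: 6 + 2 = 8.
A2 applies (level before this adjustment is 8 < 22, so +2): 8 + 2 = 10.
A4 applies: 10 + 1 = 11.
A5 applies: 11 + 2 = 13.
A6 applies (level before this adjustment is 13 < 15, so +1): 13 + 1 = 14.
Final offense level: 14.
Criminal history: 9 prior points → Category B (9-10).
Level 14 falls in the 12-16 band.
Grid: Level 12-16 × Category B = 10-22 months.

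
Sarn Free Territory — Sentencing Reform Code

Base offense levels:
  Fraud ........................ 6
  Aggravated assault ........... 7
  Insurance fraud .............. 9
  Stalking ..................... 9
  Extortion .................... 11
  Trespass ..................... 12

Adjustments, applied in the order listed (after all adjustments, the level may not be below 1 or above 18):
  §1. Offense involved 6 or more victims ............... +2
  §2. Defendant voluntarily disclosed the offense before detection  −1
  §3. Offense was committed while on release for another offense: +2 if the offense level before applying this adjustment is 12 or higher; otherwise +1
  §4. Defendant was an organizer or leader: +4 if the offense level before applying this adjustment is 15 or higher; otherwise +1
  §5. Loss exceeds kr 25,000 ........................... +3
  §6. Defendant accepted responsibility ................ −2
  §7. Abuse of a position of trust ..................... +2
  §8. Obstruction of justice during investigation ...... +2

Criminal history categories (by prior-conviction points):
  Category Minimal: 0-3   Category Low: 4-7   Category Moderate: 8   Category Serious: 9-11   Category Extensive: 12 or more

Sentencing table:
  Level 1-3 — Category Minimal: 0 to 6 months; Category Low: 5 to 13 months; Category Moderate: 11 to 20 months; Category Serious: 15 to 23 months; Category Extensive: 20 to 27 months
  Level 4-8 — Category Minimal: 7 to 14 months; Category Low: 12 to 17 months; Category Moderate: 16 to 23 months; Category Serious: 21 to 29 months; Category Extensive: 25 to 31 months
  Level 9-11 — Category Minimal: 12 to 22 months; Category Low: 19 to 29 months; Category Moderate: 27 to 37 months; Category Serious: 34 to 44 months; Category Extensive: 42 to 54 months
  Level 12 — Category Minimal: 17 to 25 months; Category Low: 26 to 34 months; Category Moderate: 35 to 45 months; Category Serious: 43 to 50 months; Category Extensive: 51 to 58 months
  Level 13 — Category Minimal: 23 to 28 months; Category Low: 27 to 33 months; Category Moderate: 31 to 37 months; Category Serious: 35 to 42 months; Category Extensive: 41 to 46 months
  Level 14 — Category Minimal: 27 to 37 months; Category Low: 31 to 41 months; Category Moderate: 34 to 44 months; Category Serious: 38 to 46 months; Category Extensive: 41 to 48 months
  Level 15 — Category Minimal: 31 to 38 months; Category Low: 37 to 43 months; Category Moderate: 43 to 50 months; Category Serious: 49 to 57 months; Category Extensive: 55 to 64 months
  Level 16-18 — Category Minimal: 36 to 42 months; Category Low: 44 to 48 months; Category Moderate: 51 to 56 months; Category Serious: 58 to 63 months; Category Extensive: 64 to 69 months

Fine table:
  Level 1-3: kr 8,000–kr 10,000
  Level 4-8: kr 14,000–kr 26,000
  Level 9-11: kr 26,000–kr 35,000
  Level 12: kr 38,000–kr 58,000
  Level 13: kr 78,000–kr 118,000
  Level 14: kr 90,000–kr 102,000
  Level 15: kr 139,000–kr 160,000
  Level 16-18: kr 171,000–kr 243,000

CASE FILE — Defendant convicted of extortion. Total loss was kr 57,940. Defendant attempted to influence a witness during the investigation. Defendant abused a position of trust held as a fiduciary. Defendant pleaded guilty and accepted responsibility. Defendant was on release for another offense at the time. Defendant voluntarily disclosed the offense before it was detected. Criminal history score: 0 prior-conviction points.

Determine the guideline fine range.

Base offense level for extortion: 11.
§1 does not apply.
§2 applies: 11 − 1 = 10.
§3 applies (level before this adjustment is 10 < 12, so +1): 10 + 1 = 11.
§4 does not apply.
§5 applies: 11 + 3 = 14.
§6 applies: 14 − 2 = 12.
§7 applies: 12 + 2 = 14.
§8 applies: 14 + 2 = 16.
Final offense level: 16.
Level 16 falls in the 16-18 band.
Fine table: Level 16-18 → kr 171,000–kr 243,000.

kr 171,000–kr 243,000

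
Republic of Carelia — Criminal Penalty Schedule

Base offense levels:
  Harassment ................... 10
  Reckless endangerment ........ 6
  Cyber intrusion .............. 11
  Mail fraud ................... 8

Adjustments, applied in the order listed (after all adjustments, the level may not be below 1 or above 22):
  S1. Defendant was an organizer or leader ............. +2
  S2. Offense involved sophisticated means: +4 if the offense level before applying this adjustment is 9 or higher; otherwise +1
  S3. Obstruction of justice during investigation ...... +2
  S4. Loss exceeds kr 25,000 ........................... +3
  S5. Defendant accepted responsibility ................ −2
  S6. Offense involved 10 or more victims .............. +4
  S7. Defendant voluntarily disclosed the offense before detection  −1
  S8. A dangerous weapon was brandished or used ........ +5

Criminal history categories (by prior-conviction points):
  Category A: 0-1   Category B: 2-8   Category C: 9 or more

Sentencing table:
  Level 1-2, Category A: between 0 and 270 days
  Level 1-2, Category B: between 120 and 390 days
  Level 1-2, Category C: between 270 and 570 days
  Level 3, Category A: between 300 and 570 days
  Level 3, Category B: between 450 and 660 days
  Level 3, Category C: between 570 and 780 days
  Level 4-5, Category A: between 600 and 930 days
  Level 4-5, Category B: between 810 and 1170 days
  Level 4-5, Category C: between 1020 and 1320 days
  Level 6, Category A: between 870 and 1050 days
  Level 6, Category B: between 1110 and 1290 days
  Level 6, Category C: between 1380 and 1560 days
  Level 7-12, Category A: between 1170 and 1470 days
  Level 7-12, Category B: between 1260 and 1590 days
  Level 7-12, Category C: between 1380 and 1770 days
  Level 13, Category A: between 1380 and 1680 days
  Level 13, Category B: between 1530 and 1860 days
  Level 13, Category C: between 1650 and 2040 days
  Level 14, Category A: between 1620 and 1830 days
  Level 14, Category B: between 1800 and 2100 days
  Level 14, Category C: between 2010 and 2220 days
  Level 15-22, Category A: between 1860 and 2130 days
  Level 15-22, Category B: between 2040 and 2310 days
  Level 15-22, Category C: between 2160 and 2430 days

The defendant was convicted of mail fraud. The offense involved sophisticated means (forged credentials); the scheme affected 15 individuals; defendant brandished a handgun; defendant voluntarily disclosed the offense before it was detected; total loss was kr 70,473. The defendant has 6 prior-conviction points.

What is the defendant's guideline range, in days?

2040-2310 days

Base offense level for mail fraud: 8.
S2 applies (level before this adjustment is 8 < 9, so +1): 8 + 1 = 9.
S4 applies: 9 + 3 = 12.
S6 applies: 12 + 4 = 16.
S7 applies: 16 − 1 = 15.
S8 applies: 15 + 5 = 20.
Final offense level: 20.
Criminal history: 6 prior points → Category B (2-8).
Level 20 falls in the 15-22 band.
Grid: Level 15-22 × Category B = 2040-2310 days.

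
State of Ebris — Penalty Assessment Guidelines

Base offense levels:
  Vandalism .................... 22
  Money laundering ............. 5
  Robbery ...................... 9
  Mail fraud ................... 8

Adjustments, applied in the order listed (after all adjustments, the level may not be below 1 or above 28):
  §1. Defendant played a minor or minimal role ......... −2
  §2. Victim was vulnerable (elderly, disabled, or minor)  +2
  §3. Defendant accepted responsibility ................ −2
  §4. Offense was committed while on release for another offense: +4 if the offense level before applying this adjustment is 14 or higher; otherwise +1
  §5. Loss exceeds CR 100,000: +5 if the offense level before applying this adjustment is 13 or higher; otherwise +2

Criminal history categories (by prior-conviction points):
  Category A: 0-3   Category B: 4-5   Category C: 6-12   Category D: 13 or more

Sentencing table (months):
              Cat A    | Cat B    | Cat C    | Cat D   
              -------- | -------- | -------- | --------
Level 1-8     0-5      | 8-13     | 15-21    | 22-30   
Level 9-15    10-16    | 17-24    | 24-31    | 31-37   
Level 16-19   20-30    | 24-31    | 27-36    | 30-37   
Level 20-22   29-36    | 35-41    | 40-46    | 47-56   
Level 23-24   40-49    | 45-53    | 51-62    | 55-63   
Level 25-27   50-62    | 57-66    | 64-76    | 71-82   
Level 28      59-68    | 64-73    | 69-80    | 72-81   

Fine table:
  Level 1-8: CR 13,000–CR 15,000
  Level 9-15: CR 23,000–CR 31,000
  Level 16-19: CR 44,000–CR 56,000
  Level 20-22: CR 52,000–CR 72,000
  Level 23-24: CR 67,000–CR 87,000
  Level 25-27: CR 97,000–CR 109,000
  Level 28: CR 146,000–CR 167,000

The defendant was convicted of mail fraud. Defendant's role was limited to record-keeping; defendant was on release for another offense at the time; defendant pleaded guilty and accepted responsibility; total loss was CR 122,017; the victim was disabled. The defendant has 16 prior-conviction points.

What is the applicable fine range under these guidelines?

Base offense level for mail fraud: 8.
§1 applies: 8 − 2 = 6.
§2 applies: 6 + 2 = 8.
§3 applies: 8 − 2 = 6.
§4 applies (level before this adjustment is 6 < 14, so +1): 6 + 1 = 7.
§5 applies (level before this adjustment is 7 < 13, so +2): 7 + 2 = 9.
Final offense level: 9.
Level 9 falls in the 9-15 band.
Fine table: Level 9-15 → CR 23,000–CR 31,000.

CR 23,000–CR 31,000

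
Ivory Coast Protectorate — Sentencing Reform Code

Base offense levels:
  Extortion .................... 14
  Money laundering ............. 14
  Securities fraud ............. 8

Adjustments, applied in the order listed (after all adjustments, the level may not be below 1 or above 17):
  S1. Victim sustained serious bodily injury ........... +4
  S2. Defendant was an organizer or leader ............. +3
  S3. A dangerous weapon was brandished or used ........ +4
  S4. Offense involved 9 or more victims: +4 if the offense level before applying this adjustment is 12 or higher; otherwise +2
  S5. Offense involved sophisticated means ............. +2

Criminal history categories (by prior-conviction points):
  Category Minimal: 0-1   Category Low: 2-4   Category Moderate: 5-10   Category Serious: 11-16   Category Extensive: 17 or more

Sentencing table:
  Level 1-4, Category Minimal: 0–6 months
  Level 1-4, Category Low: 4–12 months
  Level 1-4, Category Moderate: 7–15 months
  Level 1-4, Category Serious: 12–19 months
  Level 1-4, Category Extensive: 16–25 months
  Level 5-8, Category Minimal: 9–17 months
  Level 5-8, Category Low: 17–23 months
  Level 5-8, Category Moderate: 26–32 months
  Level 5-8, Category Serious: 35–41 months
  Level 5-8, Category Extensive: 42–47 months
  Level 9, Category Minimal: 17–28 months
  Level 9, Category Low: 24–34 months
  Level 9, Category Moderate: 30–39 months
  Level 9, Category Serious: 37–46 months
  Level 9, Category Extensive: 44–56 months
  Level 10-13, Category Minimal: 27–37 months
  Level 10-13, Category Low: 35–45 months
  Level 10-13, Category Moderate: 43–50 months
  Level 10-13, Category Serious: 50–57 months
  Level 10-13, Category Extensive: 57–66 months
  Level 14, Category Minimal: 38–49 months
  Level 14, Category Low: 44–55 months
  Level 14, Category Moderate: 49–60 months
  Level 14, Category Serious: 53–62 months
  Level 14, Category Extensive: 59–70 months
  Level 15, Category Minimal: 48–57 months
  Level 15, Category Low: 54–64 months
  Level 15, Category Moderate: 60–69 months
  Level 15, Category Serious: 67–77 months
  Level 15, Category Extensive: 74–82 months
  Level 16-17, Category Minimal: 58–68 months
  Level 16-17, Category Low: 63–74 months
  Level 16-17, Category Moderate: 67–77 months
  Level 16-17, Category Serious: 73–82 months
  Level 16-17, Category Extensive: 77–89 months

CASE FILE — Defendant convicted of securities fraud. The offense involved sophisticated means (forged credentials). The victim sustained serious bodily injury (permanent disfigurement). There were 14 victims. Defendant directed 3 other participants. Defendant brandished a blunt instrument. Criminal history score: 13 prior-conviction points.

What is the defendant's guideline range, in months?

Base offense level for securities fraud: 8.
S1 applies: 8 + 4 = 12.
S2 applies: 12 + 3 = 15.
S3 applies: 15 + 4 = 19.
S4 applies (level before this adjustment is 19 ≥ 12, so +4): 19 + 4 = 23.
S5 applies: 23 + 2 = 25.
Level 25 exceeds the maximum of 17; capped at 17.
Final offense level: 17.
Criminal history: 13 prior points → Category Serious (11-16).
Level 17 falls in the 16-17 band.
Grid: Level 16-17 × Category Serious = 73-82 months.

73-82 months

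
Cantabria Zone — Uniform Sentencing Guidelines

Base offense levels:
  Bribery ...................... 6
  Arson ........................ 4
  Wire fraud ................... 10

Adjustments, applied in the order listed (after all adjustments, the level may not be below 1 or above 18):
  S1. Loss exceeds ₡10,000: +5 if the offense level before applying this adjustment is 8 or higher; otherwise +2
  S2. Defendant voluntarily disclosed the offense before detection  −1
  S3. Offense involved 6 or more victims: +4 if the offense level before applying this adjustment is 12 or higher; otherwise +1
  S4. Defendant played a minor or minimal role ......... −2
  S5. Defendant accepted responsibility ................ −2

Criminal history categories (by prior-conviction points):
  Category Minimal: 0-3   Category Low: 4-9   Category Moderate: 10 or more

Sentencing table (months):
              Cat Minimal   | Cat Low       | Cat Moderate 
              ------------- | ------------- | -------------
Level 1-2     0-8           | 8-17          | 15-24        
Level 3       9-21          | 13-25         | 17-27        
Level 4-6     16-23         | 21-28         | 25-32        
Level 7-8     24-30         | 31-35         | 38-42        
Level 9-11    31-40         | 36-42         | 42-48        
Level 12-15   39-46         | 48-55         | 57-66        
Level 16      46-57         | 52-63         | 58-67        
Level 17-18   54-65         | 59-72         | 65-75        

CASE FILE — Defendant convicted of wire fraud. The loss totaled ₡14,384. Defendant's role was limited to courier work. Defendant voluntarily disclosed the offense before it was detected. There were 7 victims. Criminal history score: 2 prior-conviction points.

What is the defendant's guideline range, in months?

46-57 months

Base offense level for wire fraud: 10.
S1 applies (level before this adjustment is 10 ≥ 8, so +5): 10 + 5 = 15.
S2 applies: 15 − 1 = 14.
S3 applies (level before this adjustment is 14 ≥ 12, so +4): 14 + 4 = 18.
S4 applies: 18 − 2 = 16.
S5 does not apply.
Final offense level: 16.
Criminal history: 2 prior points → Category Minimal (0-3).
Level 16 falls in the 16 band.
Grid: Level 16 × Category Minimal = 46-57 months.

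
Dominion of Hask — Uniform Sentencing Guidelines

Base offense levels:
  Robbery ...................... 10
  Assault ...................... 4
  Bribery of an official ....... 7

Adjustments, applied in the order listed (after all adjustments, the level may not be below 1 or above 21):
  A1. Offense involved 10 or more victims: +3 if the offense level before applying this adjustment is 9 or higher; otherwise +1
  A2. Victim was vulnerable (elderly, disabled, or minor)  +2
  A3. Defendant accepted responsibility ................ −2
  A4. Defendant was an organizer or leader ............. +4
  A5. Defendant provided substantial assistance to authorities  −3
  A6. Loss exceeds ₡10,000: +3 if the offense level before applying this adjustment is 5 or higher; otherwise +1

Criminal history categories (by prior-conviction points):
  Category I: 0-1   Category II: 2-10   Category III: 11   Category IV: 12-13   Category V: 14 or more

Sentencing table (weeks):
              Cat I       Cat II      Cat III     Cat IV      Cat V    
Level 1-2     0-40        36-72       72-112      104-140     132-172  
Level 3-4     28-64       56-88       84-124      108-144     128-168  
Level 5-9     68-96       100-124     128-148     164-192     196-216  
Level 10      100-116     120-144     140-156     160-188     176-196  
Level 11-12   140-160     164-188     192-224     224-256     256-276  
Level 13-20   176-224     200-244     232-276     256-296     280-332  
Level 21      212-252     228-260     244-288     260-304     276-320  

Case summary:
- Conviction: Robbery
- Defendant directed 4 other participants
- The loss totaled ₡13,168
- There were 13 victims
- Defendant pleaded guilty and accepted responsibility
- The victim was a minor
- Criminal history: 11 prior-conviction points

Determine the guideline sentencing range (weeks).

Base offense level for robbery: 10.
A1 applies (level before this adjustment is 10 ≥ 9, so +3): 10 + 3 = 13.
A2 applies: 13 + 2 = 15.
A3 applies: 15 − 2 = 13.
A4 applies: 13 + 4 = 17.
A5 does not apply.
A6 applies (level before this adjustment is 17 ≥ 5, so +3): 17 + 3 = 20.
Final offense level: 20.
Criminal history: 11 prior points → Category III (11).
Level 20 falls in the 13-20 band.
Grid: Level 13-20 × Category III = 232-276 weeks.

232-276 weeks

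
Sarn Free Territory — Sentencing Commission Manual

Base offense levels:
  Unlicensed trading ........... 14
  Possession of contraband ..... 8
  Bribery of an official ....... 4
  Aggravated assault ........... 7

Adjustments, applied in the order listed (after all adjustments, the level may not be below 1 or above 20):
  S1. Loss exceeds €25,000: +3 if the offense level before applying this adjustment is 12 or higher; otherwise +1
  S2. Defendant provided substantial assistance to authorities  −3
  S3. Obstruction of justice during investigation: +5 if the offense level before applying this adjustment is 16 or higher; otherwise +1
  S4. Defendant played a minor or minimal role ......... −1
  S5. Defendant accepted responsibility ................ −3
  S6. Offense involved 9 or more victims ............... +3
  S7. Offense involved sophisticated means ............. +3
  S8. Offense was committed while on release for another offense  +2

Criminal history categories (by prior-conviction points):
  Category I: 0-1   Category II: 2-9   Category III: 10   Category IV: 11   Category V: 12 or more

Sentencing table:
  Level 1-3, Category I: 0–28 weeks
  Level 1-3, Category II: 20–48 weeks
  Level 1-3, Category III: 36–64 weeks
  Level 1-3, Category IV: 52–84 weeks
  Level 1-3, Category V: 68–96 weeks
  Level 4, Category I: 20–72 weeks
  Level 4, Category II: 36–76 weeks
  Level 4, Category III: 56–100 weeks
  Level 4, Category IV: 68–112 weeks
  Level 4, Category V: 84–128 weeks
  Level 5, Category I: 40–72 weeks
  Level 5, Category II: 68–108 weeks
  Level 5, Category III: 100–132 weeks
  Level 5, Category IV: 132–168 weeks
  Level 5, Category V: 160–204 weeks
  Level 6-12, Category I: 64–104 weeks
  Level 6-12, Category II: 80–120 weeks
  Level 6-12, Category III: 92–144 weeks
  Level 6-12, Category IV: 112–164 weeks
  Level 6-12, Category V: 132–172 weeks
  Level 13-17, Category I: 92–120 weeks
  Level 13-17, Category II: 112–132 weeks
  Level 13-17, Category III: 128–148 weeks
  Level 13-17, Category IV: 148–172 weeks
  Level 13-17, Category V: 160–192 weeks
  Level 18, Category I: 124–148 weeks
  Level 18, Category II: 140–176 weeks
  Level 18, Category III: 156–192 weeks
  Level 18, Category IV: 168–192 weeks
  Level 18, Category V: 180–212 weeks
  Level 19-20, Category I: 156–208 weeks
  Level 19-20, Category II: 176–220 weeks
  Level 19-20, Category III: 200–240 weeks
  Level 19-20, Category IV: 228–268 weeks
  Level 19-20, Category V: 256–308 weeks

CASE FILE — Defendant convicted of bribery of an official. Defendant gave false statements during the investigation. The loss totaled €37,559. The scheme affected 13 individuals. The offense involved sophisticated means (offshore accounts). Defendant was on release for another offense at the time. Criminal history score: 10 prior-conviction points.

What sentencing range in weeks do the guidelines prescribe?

Base offense level for bribery of an official: 4.
S1 applies (level before this adjustment is 4 < 12, so +1): 4 + 1 = 5.
S3 applies (level before this adjustment is 5 < 16, so +1): 5 + 1 = 6.
S4 does not apply.
S5 does not apply.
S6 applies: 6 + 3 = 9.
S7 applies: 9 + 3 = 12.
S8 applies: 12 + 2 = 14.
Final offense level: 14.
Criminal history: 10 prior points → Category III (10).
Level 14 falls in the 13-17 band.
Grid: Level 13-17 × Category III = 128-148 weeks.

128-148 weeks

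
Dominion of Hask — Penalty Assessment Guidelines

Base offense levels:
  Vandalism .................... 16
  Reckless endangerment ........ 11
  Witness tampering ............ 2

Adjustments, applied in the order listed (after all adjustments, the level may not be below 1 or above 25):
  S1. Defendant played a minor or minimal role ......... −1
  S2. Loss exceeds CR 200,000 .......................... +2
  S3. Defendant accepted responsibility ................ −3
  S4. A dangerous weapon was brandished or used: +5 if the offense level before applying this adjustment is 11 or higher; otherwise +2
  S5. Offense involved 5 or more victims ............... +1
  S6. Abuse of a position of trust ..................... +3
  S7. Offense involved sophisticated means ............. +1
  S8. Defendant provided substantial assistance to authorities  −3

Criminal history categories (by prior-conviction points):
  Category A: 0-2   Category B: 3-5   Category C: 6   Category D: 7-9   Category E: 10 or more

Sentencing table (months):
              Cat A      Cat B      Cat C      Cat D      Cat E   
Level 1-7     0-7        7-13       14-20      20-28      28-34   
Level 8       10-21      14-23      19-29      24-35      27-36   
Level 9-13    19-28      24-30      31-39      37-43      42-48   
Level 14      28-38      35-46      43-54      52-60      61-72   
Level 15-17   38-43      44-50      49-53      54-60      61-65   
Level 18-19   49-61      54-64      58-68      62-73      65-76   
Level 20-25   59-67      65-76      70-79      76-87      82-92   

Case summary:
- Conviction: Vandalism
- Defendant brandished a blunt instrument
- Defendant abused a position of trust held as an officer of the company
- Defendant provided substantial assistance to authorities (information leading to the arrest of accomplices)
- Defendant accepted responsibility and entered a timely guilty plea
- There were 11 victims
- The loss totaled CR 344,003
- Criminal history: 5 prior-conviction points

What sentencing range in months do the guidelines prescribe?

Base offense level for vandalism: 16.
S1 does not apply.
S2 applies: 16 + 2 = 18.
S3 applies: 18 − 3 = 15.
S4 applies (level before this adjustment is 15 ≥ 11, so +5): 15 + 5 = 20.
S5 applies: 20 + 1 = 21.
S6 applies: 21 + 3 = 24.
S7 does not apply.
S8 applies: 24 − 3 = 21.
Final offense level: 21.
Criminal history: 5 prior points → Category B (3-5).
Level 21 falls in the 20-25 band.
Grid: Level 20-25 × Category B = 65-76 months.

65-76 months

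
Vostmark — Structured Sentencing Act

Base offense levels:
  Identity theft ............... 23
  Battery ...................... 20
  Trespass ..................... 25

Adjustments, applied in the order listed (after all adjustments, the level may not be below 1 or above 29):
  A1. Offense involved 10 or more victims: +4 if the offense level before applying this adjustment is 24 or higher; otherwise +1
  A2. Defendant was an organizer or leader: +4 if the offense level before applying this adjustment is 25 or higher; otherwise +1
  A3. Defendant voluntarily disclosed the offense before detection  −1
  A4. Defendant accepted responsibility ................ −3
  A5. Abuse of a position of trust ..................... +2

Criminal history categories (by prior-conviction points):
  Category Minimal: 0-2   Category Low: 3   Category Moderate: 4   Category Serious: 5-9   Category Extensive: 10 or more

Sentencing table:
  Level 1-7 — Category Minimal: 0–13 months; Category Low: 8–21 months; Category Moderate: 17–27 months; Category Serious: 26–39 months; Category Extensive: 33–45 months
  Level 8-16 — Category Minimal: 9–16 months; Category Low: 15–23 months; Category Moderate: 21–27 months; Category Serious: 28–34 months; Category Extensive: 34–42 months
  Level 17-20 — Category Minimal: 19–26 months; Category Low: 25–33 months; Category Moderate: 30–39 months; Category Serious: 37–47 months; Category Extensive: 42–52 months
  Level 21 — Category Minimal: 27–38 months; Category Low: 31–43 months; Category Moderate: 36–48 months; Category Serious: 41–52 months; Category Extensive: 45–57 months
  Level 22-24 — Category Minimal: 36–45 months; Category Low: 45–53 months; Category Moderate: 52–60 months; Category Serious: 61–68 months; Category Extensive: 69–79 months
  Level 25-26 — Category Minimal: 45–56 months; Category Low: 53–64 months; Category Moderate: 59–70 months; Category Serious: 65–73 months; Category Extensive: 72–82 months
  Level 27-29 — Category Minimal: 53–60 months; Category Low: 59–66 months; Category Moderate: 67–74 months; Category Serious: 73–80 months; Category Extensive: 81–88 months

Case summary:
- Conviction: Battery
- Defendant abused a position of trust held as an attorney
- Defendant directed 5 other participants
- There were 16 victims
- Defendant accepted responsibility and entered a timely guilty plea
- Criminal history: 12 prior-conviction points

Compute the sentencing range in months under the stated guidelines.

Base offense level for battery: 20.
A1 applies (level before this adjustment is 20 < 24, so +1): 20 + 1 = 21.
A2 applies (level before this adjustment is 21 < 25, so +1): 21 + 1 = 22.
A3 does not apply.
A4 applies: 22 − 3 = 19.
A5 applies: 19 + 2 = 21.
Final offense level: 21.
Criminal history: 12 prior points → Category Extensive (10+).
Level 21 falls in the 21 band.
Grid: Level 21 × Category Extensive = 45-57 months.

45-57 months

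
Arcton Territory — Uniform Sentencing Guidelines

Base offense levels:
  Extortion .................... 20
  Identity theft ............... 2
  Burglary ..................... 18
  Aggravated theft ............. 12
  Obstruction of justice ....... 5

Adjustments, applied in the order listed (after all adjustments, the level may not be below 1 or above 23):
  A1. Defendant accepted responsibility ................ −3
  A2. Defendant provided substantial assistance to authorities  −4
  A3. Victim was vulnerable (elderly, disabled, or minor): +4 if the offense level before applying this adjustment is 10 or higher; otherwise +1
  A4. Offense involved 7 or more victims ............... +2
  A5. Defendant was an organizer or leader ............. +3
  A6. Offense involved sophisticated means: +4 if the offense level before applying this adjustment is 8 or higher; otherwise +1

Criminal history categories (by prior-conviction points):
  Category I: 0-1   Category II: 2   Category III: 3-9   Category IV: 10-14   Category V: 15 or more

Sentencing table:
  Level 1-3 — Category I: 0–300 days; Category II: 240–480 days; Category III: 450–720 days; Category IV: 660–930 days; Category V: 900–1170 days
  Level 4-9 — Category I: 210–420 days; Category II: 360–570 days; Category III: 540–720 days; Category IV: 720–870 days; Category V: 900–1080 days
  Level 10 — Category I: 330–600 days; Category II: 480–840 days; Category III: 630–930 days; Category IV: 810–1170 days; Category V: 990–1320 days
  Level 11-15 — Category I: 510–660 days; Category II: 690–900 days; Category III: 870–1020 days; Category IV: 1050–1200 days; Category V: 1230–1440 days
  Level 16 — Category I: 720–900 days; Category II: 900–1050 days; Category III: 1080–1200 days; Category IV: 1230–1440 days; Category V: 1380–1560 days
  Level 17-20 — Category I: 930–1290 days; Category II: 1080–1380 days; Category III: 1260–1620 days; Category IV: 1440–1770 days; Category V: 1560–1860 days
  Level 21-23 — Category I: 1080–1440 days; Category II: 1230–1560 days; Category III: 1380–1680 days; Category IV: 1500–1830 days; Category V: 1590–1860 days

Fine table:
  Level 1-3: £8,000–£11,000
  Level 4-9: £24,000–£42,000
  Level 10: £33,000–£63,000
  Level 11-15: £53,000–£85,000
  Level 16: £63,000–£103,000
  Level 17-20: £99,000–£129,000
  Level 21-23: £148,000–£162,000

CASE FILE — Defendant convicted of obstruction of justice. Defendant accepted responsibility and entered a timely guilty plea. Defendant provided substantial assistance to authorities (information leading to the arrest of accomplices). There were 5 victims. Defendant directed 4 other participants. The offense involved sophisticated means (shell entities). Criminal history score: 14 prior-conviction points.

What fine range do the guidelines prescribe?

Base offense level for obstruction of justice: 5.
A1 applies: 5 − 3 = 2.
A2 applies: 2 − 4 = -2.
A5 applies: -2 + 3 = 1.
A6 applies (level before this adjustment is 1 < 8, so +1): 1 + 1 = 2.
Final offense level: 2.
Level 2 falls in the 1-3 band.
Fine table: Level 1-3 → £8,000–£11,000.

£8,000–£11,000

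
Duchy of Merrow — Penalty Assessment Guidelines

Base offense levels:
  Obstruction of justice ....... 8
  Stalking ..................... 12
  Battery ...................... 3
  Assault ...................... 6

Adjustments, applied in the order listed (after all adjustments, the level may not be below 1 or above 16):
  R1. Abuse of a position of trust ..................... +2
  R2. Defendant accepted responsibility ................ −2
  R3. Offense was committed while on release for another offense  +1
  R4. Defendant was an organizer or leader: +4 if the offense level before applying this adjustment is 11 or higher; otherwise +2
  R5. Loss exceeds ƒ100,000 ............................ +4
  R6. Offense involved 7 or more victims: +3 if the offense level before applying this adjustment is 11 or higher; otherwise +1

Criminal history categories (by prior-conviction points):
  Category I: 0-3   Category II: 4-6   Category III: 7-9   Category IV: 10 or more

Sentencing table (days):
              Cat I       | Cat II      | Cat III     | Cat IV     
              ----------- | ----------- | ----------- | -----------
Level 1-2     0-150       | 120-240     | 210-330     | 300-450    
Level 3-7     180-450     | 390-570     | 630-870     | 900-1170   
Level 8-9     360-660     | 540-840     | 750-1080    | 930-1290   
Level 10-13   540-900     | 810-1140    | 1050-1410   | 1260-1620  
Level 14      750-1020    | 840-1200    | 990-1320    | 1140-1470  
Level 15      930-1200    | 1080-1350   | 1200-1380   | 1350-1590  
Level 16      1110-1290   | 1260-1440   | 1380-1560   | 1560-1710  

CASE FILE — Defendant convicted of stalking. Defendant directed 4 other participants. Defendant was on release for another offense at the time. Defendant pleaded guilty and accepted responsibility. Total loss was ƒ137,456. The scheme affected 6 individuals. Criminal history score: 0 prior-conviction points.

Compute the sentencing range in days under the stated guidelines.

Base offense level for stalking: 12.
R1 does not apply.
R2 applies: 12 − 2 = 10.
R3 applies: 10 + 1 = 11.
R4 applies (level before this adjustment is 11 ≥ 11, so +4): 11 + 4 = 15.
R5 applies: 15 + 4 = 19.
R6 does not apply.
Level 19 exceeds the maximum of 16; capped at 16.
Final offense level: 16.
Criminal history: 0 prior points → Category I (0-3).
Level 16 falls in the 16 band.
Grid: Level 16 × Category I = 1110-1290 days.

1110-1290 days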